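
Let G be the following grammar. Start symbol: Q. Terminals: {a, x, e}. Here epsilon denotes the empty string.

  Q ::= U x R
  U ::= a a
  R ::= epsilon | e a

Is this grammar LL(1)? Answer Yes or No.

Yes

FIRST(Q) = {a}
FIRST(U) = {a}
FIRST(R) = {epsilon, e}
FOLLOW(Q) = {$}
FOLLOW(U) = {x}
FOLLOW(R) = {$}
Each cell of M receives at most one production.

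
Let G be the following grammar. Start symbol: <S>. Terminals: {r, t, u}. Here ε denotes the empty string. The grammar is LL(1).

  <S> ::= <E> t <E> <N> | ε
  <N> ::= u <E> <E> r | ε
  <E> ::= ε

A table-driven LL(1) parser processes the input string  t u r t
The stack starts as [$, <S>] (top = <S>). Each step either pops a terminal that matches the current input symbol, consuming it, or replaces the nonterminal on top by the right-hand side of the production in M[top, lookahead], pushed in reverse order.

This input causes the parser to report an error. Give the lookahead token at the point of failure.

step 1: stack=$ <S>  input=t u r t $  — expand <S> ::= <E> t <E> <N>
step 2: stack=$ <N> <E> t <E>  input=t u r t $  — expand <E> ::= ε
step 3: stack=$ <N> <E> t  input=t u r t $  — match t
step 4: stack=$ <N> <E>  input=u r t $  — expand <E> ::= ε
step 5: stack=$ <N>  input=u r t $  — expand <N> ::= u <E> <E> r
step 6: stack=$ r <E> <E> u  input=u r t $  — match u
step 7: stack=$ r <E> <E>  input=r t $  — expand <E> ::= ε
step 8: stack=$ r <E>  input=r t $  — expand <E> ::= ε
step 9: stack=$ r  input=r t $  — match r
step 10: stack=$  input=t $  — error: stack empty but input remains

t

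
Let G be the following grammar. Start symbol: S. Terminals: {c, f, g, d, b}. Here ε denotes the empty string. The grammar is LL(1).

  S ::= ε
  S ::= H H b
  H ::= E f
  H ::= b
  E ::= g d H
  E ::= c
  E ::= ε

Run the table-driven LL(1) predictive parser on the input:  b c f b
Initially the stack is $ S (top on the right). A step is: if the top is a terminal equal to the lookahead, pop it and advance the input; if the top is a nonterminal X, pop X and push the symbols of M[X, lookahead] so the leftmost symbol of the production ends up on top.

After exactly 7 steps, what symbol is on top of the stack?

     Stack    Input      Action
  1  $ S      b c f b $  expand S ::= H H b
  2  $ b H H  b c f b $  expand H ::= b
  3  $ b H b  b c f b $  match b
  4  $ b H    c f b $    expand H ::= E f
  5  $ b f E  c f b $    expand E ::= c
  6  $ b f c  c f b $    match c
  7  $ b f    f b $      match f
Stack after step 7: $ b (top = b).

b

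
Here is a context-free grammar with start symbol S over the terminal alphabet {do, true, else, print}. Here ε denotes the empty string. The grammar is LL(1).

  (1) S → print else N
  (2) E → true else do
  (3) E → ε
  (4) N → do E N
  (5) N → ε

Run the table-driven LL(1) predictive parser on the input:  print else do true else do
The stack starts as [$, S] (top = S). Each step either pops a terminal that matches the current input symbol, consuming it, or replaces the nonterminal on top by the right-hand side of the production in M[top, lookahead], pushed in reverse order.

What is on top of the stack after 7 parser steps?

step 1: stack=$ S  input=print else do true else do $  — expand S → print else N
step 2: stack=$ N else print  input=print else do true else do $  — match print
step 3: stack=$ N else  input=else do true else do $  — match else
step 4: stack=$ N  input=do true else do $  — expand N → do E N
step 5: stack=$ N E do  input=do true else do $  — match do
step 6: stack=$ N E  input=true else do $  — expand E → true else do
step 7: stack=$ N do else true  input=true else do $  — match true
Stack after step 7: $ N do else (top = else).

else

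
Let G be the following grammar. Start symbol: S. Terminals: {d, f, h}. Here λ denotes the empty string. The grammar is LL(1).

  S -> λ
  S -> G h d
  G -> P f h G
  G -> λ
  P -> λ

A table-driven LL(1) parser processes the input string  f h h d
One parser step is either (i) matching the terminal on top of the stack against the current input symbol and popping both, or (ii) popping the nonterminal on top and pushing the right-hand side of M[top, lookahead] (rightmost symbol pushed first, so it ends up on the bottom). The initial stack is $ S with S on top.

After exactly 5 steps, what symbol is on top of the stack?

step 1: stack=$ S  input=f h h d $  — expand S -> G h d
step 2: stack=$ d h G  input=f h h d $  — expand G -> P f h G
step 3: stack=$ d h G h f P  input=f h h d $  — expand P -> λ
step 4: stack=$ d h G h f  input=f h h d $  — match f
step 5: stack=$ d h G h  input=h h d $  — match h
Stack after step 5: $ d h G (top = G).

G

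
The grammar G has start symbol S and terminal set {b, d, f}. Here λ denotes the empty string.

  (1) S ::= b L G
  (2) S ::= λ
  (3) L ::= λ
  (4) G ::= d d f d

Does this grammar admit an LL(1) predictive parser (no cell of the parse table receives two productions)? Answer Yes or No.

FIRST(S) = {λ, b}
FIRST(L) = {λ}
FIRST(G) = {d}
FOLLOW(S) = {$}
FOLLOW(L) = {d}
FOLLOW(G) = {$}
Each cell of M receives at most one production.

Yes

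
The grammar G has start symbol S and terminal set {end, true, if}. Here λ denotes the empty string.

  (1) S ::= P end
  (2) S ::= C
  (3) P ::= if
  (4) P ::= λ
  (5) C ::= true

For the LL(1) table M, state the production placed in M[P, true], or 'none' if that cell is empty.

FIRST(P): from P::=if we get {if}; from P::=λ we get {λ}. So FIRST(P) = {λ, if}.
FIRST(C): from C::=true we get {true}. So FIRST(C) = {true}.
FIRST(S): from S::=P end we get {end, if}; from S::=C we get {true}. So FIRST(S) = {end, if, true}.
FOLLOW(S) includes $ since S is the start symbol.
FOLLOW(P): in S::=P end, P is followed by end with FIRST {end}. Thus FOLLOW(P) = {end}.
For P ::= if: FIRST(if) = {if}, so it goes in M[P, t] for t ∈ {if}.
For P ::= λ: FIRST(λ) = {λ}, so it goes in M[P, t] for t ∈ {}; since λ ∈ FIRST, also for every t ∈ FOLLOW(P) = {end}.
None of these place a production in M[P, true].

none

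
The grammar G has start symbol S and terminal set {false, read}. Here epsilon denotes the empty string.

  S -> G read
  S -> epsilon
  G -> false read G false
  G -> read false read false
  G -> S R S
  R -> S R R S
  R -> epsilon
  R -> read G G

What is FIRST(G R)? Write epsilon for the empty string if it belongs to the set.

FIRST(S) = {epsilon, false, read}  (via G read)
FIRST(R) = {epsilon, false, read}  (via S R R S)
FIRST(G) = {epsilon, false, read}  (via S R S)
FIRST(G R): take FIRST of each symbol in turn, carrying on past any symbol whose FIRST contains epsilon; result {epsilon, false, read}.

{epsilon, false, read}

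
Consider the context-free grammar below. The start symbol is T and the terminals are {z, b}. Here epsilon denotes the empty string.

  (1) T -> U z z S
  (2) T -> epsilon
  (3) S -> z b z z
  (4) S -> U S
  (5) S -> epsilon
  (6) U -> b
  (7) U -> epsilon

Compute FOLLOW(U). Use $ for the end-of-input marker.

FIRST(U): from U->b we get {b}; from U->epsilon we get {epsilon}. So FIRST(U) = {epsilon, b}.
FIRST(T): from T->U z z S we get {b, z}; from T->epsilon we get {epsilon}. So FIRST(T) = {epsilon, b, z}.
FIRST(S): from S->z b z z we get {z}; from S->U S we get {epsilon, b, z}; from S->epsilon we get {epsilon}. So FIRST(S) = {epsilon, b, z}.
FOLLOW(T) includes $ since T is the start symbol.
FOLLOW(T): T appears on no right-hand side. Thus FOLLOW(T) = {$}.
FOLLOW(S): in T->U z z S, the suffix after S is empty, so FOLLOW(S) ⊇ FOLLOW(T) = {$}; in S->U S, the suffix after S is empty (adds nothing new). Thus FOLLOW(S) = {$}.
FOLLOW(U): in T->U z z S, U is followed by z z S with FIRST {z}; in S->U S, U is followed by S with FIRST {epsilon, b, z}; in S->U S, the suffix after U is nullable, so FOLLOW(U) ⊇ FOLLOW(S) = {$}. Thus FOLLOW(U) = {$, b, z}.

{$, b, z}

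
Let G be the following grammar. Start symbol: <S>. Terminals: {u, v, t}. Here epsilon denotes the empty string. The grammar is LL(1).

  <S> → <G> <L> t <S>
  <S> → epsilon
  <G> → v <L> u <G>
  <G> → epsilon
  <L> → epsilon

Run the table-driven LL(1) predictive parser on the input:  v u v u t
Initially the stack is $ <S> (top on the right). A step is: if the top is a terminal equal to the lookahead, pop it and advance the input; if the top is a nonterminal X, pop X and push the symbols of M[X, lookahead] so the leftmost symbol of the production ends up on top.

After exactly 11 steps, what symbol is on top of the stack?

      Stack                    Input        Action
   1  $ <S>                    v u v u t $  expand <S> → <G> <L> t <S>
   2  $ <S> t <L> <G>          v u v u t $  expand <G> → v <L> u <G>
   3  $ <S> t <L> <G> u <L> v  v u v u t $  match v
   4  $ <S> t <L> <G> u <L>    u v u t $    expand <L> → epsilon
   5  $ <S> t <L> <G> u        u v u t $    match u
   6  $ <S> t <L> <G>          v u t $      expand <G> → v <L> u <G>
   7  $ <S> t <L> <G> u <L> v  v u t $      match v
   8  $ <S> t <L> <G> u <L>    u t $        expand <L> → epsilon
   9  $ <S> t <L> <G> u        u t $        match u
  10  $ <S> t <L> <G>          t $          expand <G> → epsilon
  11  $ <S> t <L>              t $          expand <L> → epsilon
Stack after step 11: $ <S> t (top = t).

t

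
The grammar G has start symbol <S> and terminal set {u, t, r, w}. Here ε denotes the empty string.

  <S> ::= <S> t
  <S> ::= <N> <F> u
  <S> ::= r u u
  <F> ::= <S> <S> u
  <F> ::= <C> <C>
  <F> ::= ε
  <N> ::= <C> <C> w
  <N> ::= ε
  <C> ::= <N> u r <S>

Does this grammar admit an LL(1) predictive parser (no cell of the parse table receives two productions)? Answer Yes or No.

FIRST(<S>) = {r, u}
FIRST(<F>) = {ε, r, u}
FIRST(<N>) = {ε, u}
FIRST(<C>) = {u}
FOLLOW(<S>) = {$, r, t, u, w}
FOLLOW(<F>) = {u}
FOLLOW(<N>) = {r, u}
FOLLOW(<C>) = {u, w}
Cell M[<F>, u] receives both <F> ::= <S> <S> u and <F> ::= <C> <C> and <F> ::= ε — the grammar is not LL(1).

No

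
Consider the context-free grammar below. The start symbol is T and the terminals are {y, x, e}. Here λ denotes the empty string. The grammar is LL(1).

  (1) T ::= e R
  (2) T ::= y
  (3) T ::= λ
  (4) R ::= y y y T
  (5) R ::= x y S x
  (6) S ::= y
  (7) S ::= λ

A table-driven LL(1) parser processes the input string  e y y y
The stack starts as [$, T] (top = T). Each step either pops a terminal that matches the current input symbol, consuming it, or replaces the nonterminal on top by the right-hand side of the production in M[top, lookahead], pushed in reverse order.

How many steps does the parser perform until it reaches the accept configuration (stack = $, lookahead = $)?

7

step 1: stack=$ T  input=e y y y $  — expand T ::= e R
step 2: stack=$ R e  input=e y y y $  — match e
step 3: stack=$ R  input=y y y $  — expand R ::= y y y T
step 4: stack=$ T y y y  input=y y y $  — match y
step 5: stack=$ T y y  input=y y $  — match y
step 6: stack=$ T y  input=y $  — match y
step 7: stack=$ T  input=$  — expand T ::= λ
Accept reached after 7 steps.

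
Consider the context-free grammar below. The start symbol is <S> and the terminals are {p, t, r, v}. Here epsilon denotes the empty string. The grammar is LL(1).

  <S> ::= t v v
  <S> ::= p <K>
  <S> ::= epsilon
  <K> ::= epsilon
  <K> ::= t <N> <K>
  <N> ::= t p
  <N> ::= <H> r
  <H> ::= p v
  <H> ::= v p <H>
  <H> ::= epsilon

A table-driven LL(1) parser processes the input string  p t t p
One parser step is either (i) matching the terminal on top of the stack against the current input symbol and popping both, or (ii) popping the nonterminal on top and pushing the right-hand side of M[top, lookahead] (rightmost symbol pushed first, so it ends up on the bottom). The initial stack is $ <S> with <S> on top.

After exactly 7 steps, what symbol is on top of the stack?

<K>

step 1: stack=$ <S>  input=p t t p $  — expand <S> ::= p <K>
step 2: stack=$ <K> p  input=p t t p $  — match p
step 3: stack=$ <K>  input=t t p $  — expand <K> ::= t <N> <K>
step 4: stack=$ <K> <N> t  input=t t p $  — match t
step 5: stack=$ <K> <N>  input=t p $  — expand <N> ::= t p
step 6: stack=$ <K> p t  input=t p $  — match t
step 7: stack=$ <K> p  input=p $  — match p
Stack after step 7: $ <K> (top = <K>).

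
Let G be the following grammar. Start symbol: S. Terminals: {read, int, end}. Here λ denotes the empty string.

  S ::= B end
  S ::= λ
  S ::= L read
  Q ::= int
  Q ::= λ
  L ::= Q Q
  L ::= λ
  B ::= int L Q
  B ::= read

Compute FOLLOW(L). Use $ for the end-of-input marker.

FIRST(Q) = {λ, int}
FIRST(B) = {int, read}
FIRST(L) = {λ, int}  (via Q Q)
FIRST(S) = {λ, int, read}  (via B end, L read)
FOLLOW(S) includes $ since S is the start symbol.
FOLLOW(S): S appears on no right-hand side. Thus FOLLOW(S) = {$}.
FOLLOW(B): in S::=B end, B is followed by end with FIRST {end}. Thus FOLLOW(B) = {end}.
FOLLOW(L): in S::=L read, L is followed by read with FIRST {read}; in B::=int L Q, L is followed by Q with FIRST {λ, int}; in B::=int L Q, the suffix after L is nullable, so FOLLOW(L) ⊇ FOLLOW(B) = {end}. Thus FOLLOW(L) = {end, int, read}.
FOLLOW(Q): in L::=Q Q (occurrence 1), Q is followed by Q with FIRST {λ, int}; in L::=Q Q (occurrence 1), the suffix after Q is nullable, so FOLLOW(Q) ⊇ FOLLOW(L) = {end, int, read}; in L::=Q Q (occurrence 2), the suffix after Q is empty, so FOLLOW(Q) ⊇ FOLLOW(L) = {end, int, read}; in B::=int L Q, the suffix after Q is empty, so FOLLOW(Q) ⊇ FOLLOW(B) = {end}. Thus FOLLOW(Q) = {end, int, read}.

{end, int, read}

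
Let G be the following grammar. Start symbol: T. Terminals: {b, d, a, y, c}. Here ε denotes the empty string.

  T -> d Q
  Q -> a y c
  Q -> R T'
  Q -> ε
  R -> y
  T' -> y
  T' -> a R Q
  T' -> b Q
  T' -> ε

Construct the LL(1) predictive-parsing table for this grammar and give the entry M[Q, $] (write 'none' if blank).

FIRST(T) = {d}
FIRST(R) = {y}
FIRST(T') = {ε, a, b, y}
FIRST(Q) = {ε, a, y}  (via R T')
FOLLOW(T) includes $ since T is the start symbol.
FOLLOW(T): T appears on no right-hand side. Thus FOLLOW(T) = {$}.
FOLLOW(Q): in T->d Q, the suffix after Q is empty, so FOLLOW(Q) ⊇ FOLLOW(T) = {$}; in T'->a R Q, the suffix after Q is empty, so FOLLOW(Q) ⊇ FOLLOW(T') = {$}; in T'->b Q, the suffix after Q is empty, so FOLLOW(Q) ⊇ FOLLOW(T') = {$}. Thus FOLLOW(Q) = {$}.
FOLLOW(T'): in Q->R T', the suffix after T' is empty, so FOLLOW(T') ⊇ FOLLOW(Q) = {$}. Thus FOLLOW(T') = {$}.
For Q -> a y c: FIRST(a y c) = {a}, so it goes in M[Q, t] for t ∈ {a}.
For Q -> R T': FIRST(R T') = {y}, so it goes in M[Q, t] for t ∈ {y}.
For Q -> ε: FIRST(ε) = {ε}, so it goes in M[Q, t] for t ∈ {}; since ε ∈ FIRST, also for every t ∈ FOLLOW(Q) = {$}.

Q -> ε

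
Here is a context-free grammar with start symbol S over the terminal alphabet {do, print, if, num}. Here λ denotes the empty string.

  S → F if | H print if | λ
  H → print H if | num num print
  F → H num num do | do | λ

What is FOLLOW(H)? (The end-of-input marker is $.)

{if, num, print}

FIRST(H): from H→print H if we get {print}; from H→num num print we get {num}. So FIRST(H) = {num, print}.
FIRST(F): from F→H num num do we get {num, print}; from F→do we get {do}; from F→λ we get {λ}. So FIRST(F) = {λ, do, num, print}.
FIRST(S): from S→F if we get {do, if, num, print}; from S→H print if we get {num, print}; from S→λ we get {λ}. So FIRST(S) = {λ, do, if, num, print}.
FOLLOW(S) includes $ since S is the start symbol.
FOLLOW(S): S appears on no right-hand side. Thus FOLLOW(S) = {$}.
FOLLOW(H): in S→H print if, H is followed by print if with FIRST {print}; in H→print H if, H is followed by if with FIRST {if}; in F→H num num do, H is followed by num num do with FIRST {num}. Thus FOLLOW(H) = {if, num, print}.
FOLLOW(F): in S→F if, F is followed by if with FIRST {if}. Thus FOLLOW(F) = {if}.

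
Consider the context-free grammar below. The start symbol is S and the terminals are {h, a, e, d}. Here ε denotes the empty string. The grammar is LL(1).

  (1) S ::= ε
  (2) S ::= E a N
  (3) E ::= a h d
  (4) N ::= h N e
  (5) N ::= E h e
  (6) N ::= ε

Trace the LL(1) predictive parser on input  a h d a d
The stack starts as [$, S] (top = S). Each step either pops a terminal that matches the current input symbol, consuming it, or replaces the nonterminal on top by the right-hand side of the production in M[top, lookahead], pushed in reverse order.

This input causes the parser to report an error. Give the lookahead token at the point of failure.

d

     Stack        Input        Action
  1  $ S          a h d a d $  expand S ::= E a N
  2  $ N a E      a h d a d $  expand E ::= a h d
  3  $ N a d h a  a h d a d $  match a
  4  $ N a d h    h d a d $    match h
  5  $ N a d      d a d $      match d
  6  $ N a        a d $        match a
  7  $ N          d $          error: M[N, d] is empty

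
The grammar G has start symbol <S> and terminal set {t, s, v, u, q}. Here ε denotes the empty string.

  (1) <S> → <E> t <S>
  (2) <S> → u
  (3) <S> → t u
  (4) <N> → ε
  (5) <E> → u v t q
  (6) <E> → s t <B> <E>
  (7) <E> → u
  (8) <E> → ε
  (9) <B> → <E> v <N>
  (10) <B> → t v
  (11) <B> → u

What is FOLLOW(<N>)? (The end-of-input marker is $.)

FIRST(<N>): from <N>→ε we get {ε}. So FIRST(<N>) = {ε}.
FIRST(<E>): from <E>→u v t q we get {u}; from <E>→s t <B> <E> we get {s}; from <E>→u we get {u}; from <E>→ε we get {ε}. So FIRST(<E>) = {ε, s, u}.
FIRST(<S>): from <S>→<E> t <S> we get {s, t, u}; from <S>→u we get {u}; from <S>→t u we get {t}. So FIRST(<S>) = {s, t, u}.
FIRST(<B>): from <B>→<E> v <N> we get {s, u, v}; from <B>→t v we get {t}; from <B>→u we get {u}. So FIRST(<B>) = {s, t, u, v}.
FOLLOW(<S>) includes $ since <S> is the start symbol.
FOLLOW(<S>): in <S>→<E> t <S>, the suffix after <S> is empty (adds nothing new). Thus FOLLOW(<S>) = {$}.
FOLLOW(<E>): in <S>→<E> t <S>, <E> is followed by t <S> with FIRST {t}; in <E>→s t <B> <E>, the suffix after <E> is empty (adds nothing new); in <B>→<E> v <N>, <E> is followed by v <N> with FIRST {v}. Thus FOLLOW(<E>) = {t, v}.
FOLLOW(<B>): in <E>→s t <B> <E>, <B> is followed by <E> with FIRST {ε, s, u}; in <E>→s t <B> <E>, the suffix after <B> is nullable, so FOLLOW(<B>) ⊇ FOLLOW(<E>) = {t, v}. Thus FOLLOW(<B>) = {s, t, u, v}.
FOLLOW(<N>): in <B>→<E> v <N>, the suffix after <N> is empty, so FOLLOW(<N>) ⊇ FOLLOW(<B>) = {s, t, u, v}. Thus FOLLOW(<N>) = {s, t, u, v}.

{s, t, u, v}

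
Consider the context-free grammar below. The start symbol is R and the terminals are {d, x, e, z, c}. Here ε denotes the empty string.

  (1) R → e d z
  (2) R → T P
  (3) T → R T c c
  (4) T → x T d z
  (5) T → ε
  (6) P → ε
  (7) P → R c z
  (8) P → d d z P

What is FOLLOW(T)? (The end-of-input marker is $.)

FIRST(R): from R→e d z we get {e}; from R→T P we get {ε, c, d, e, x}. So FIRST(R) = {ε, c, d, e, x}.
FIRST(T): from T→R T c c we get {c, d, e, x}; from T→x T d z we get {x}; from T→ε we get {ε}. So FIRST(T) = {ε, c, d, e, x}.
FIRST(P): from P→ε we get {ε}; from P→R c z we get {c, d, e, x}; from P→d d z P we get {d}. So FIRST(P) = {ε, c, d, e, x}.
FOLLOW(R) includes $ since R is the start symbol.
FOLLOW(R): in T→R T c c, R is followed by T c c with FIRST {c, d, e, x}; in P→R c z, R is followed by c z with FIRST {c}. Thus FOLLOW(R) = {$, c, d, e, x}.
FOLLOW(T): in R→T P, T is followed by P with FIRST {ε, c, d, e, x}; in R→T P, the suffix after T is nullable, so FOLLOW(T) ⊇ FOLLOW(R) = {$, c, d, e, x}; in T→R T c c, T is followed by c c with FIRST {c}; in T→x T d z, T is followed by d z with FIRST {d}. Thus FOLLOW(T) = {$, c, d, e, x}.
FOLLOW(P): in R→T P, the suffix after P is empty, so FOLLOW(P) ⊇ FOLLOW(R) = {$, c, d, e, x}; in P→d d z P, the suffix after P is empty (adds nothing new). Thus FOLLOW(P) = {$, c, d, e, x}.

{$, c, d, e, x}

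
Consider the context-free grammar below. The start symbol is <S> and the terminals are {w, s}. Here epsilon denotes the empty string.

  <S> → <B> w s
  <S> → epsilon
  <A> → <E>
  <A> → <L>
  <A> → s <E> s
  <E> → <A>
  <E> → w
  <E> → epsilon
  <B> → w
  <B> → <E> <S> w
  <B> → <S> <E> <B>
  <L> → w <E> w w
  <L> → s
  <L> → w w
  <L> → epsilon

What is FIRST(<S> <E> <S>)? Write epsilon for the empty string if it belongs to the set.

{epsilon, s, w}

FIRST(<L>): from <L>→w <E> w w we get {w}; from <L>→s we get {s}; from <L>→w w we get {w}; from <L>→epsilon we get {epsilon}. So FIRST(<L>) = {epsilon, s, w}.
FIRST(<S>): from <S>→<B> w s we get {s, w}; from <S>→epsilon we get {epsilon}. So FIRST(<S>) = {epsilon, s, w}.
FIRST(<A>): from <A>→<E> we get {epsilon, s, w}; from <A>→<L> we get {epsilon, s, w}; from <A>→s <E> s we get {s}. So FIRST(<A>) = {epsilon, s, w}.
FIRST(<E>): from <E>→<A> we get {epsilon, s, w}; from <E>→w we get {w}; from <E>→epsilon we get {epsilon}. So FIRST(<E>) = {epsilon, s, w}.
FIRST(<B>): from <B>→w we get {w}; from <B>→<E> <S> w we get {s, w}; from <B>→<S> <E> <B> we get {s, w}. So FIRST(<B>) = {s, w}.
FIRST(<S> <E> <S>): take FIRST of each symbol in turn, carrying on past any symbol whose FIRST contains epsilon; result {epsilon, s, w}.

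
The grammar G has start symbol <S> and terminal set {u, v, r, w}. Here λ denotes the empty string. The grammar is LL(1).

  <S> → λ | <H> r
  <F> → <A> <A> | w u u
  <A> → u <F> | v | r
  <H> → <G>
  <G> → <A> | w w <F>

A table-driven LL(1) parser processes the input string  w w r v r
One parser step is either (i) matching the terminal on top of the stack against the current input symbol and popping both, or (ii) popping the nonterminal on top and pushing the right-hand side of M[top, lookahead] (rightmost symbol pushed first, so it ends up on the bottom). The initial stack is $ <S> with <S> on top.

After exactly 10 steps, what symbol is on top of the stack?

step 1: stack=$ <S>  input=w w r v r $  — expand <S> → <H> r
step 2: stack=$ r <H>  input=w w r v r $  — expand <H> → <G>
step 3: stack=$ r <G>  input=w w r v r $  — expand <G> → w w <F>
step 4: stack=$ r <F> w w  input=w w r v r $  — match w
step 5: stack=$ r <F> w  input=w r v r $  — match w
step 6: stack=$ r <F>  input=r v r $  — expand <F> → <A> <A>
step 7: stack=$ r <A> <A>  input=r v r $  — expand <A> → r
step 8: stack=$ r <A> r  input=r v r $  — match r
step 9: stack=$ r <A>  input=v r $  — expand <A> → v
step 10: stack=$ r v  input=v r $  — match v
Stack after step 10: $ r (top = r).

r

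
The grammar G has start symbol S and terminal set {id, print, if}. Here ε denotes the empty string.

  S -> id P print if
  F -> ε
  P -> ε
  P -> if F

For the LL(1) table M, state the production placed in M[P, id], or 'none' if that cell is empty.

none

FIRST(S) = {id}
FIRST(F) = {ε}
FIRST(P) = {ε, if}
FOLLOW(S) includes $ since S is the start symbol.
FOLLOW(P): in S->id P print if, P is followed by print if with FIRST {print}. Thus FOLLOW(P) = {print}.
For P -> ε: FIRST(ε) = {ε}, so it goes in M[P, t] for t ∈ {}; since ε ∈ FIRST, also for every t ∈ FOLLOW(P) = {print}.
For P -> if F: FIRST(if F) = {if}, so it goes in M[P, t] for t ∈ {if}.
None of these place a production in M[P, id].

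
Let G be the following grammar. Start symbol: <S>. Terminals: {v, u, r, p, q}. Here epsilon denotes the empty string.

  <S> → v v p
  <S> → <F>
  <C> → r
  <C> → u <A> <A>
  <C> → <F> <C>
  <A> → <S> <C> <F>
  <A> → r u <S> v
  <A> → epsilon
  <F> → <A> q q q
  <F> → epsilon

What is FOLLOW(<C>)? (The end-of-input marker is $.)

FIRST(<S>): from <S>→v v p we get {v}; from <S>→<F> we get {epsilon, q, r, u, v}. So FIRST(<S>) = {epsilon, q, r, u, v}.
FIRST(<C>): from <C>→r we get {r}; from <C>→u <A> <A> we get {u}; from <C>→<F> <C> we get {q, r, u, v}. So FIRST(<C>) = {q, r, u, v}.
FIRST(<A>): from <A>→<S> <C> <F> we get {q, r, u, v}; from <A>→r u <S> v we get {r}; from <A>→epsilon we get {epsilon}. So FIRST(<A>) = {epsilon, q, r, u, v}.
FIRST(<F>): from <F>→<A> q q q we get {q, r, u, v}; from <F>→epsilon we get {epsilon}. So FIRST(<F>) = {epsilon, q, r, u, v}.
FOLLOW(<S>) includes $ since <S> is the start symbol.
FOLLOW(<S>): in <A>→<S> <C> <F>, <S> is followed by <C> <F> with FIRST {q, r, u, v}; in <A>→r u <S> v, <S> is followed by v with FIRST {v}. Thus FOLLOW(<S>) = {$, q, r, u, v}.
FOLLOW(<C>): in <C>→<F> <C>, the suffix after <C> is empty (adds nothing new); in <A>→<S> <C> <F>, <C> is followed by <F> with FIRST {epsilon, q, r, u, v}; in <A>→<S> <C> <F>, the suffix after <C> is nullable, so FOLLOW(<C>) ⊇ FOLLOW(<A>) = {q, r, u, v}. Thus FOLLOW(<C>) = {q, r, u, v}.
FOLLOW(<A>): in <C>→u <A> <A> (occurrence 1), <A> is followed by <A> with FIRST {epsilon, q, r, u, v}; in <C>→u <A> <A> (occurrence 1), the suffix after <A> is nullable, so FOLLOW(<A>) ⊇ FOLLOW(<C>) = {q, r, u, v}; in <C>→u <A> <A> (occurrence 2), the suffix after <A> is empty, so FOLLOW(<A>) ⊇ FOLLOW(<C>) = {q, r, u, v}; in <F>→<A> q q q, <A> is followed by q q q with FIRST {q}. Thus FOLLOW(<A>) = {q, r, u, v}.
FOLLOW(<F>): in <S>→<F>, the suffix after <F> is empty, so FOLLOW(<F>) ⊇ FOLLOW(<S>) = {$, q, r, u, v}; in <C>→<F> <C>, <F> is followed by <C> with FIRST {q, r, u, v}; in <A>→<S> <C> <F>, the suffix after <F> is empty, so FOLLOW(<F>) ⊇ FOLLOW(<A>) = {q, r, u, v}. Thus FOLLOW(<F>) = {$, q, r, u, v}.

{q, r, u, v}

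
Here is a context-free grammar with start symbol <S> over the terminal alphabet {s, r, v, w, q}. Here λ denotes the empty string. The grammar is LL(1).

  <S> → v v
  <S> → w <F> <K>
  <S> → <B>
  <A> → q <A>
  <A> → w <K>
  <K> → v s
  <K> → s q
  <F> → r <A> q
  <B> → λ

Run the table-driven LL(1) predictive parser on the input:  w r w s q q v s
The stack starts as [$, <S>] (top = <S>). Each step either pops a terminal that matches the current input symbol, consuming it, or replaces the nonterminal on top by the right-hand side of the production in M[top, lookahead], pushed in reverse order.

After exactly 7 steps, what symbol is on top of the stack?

s

step 1: stack=$ <S>  input=w r w s q q v s $  — expand <S> → w <F> <K>
step 2: stack=$ <K> <F> w  input=w r w s q q v s $  — match w
step 3: stack=$ <K> <F>  input=r w s q q v s $  — expand <F> → r <A> q
step 4: stack=$ <K> q <A> r  input=r w s q q v s $  — match r
step 5: stack=$ <K> q <A>  input=w s q q v s $  — expand <A> → w <K>
step 6: stack=$ <K> q <K> w  input=w s q q v s $  — match w
step 7: stack=$ <K> q <K>  input=s q q v s $  — expand <K> → s q
Stack after step 7: $ <K> q q s (top = s).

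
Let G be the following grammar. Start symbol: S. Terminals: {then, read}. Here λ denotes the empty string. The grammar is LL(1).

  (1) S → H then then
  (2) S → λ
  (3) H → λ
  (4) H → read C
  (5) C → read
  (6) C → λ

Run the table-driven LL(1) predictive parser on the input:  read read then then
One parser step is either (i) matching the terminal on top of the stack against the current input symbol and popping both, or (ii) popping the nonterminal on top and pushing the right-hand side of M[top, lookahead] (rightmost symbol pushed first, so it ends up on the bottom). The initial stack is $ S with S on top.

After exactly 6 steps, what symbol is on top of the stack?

step 1: stack=$ S  input=read read then then $  — expand S → H then then
step 2: stack=$ then then H  input=read read then then $  — expand H → read C
step 3: stack=$ then then C read  input=read read then then $  — match read
step 4: stack=$ then then C  input=read then then $  — expand C → read
step 5: stack=$ then then read  input=read then then $  — match read
step 6: stack=$ then then  input=then then $  — match then
Stack after step 6: $ then (top = then).

then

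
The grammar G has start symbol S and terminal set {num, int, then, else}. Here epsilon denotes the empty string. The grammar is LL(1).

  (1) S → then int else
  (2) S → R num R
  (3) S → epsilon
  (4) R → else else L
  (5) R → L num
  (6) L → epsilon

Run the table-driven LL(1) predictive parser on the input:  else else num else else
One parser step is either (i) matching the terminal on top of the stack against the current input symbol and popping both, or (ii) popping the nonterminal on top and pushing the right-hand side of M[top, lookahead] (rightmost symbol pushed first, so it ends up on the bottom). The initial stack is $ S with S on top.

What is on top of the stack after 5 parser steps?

num

step 1: stack=$ S  input=else else num else else $  — expand S → R num R
step 2: stack=$ R num R  input=else else num else else $  — expand R → else else L
step 3: stack=$ R num L else else  input=else else num else else $  — match else
step 4: stack=$ R num L else  input=else num else else $  — match else
step 5: stack=$ R num L  input=num else else $  — expand L → epsilon
Stack after step 5: $ R num (top = num).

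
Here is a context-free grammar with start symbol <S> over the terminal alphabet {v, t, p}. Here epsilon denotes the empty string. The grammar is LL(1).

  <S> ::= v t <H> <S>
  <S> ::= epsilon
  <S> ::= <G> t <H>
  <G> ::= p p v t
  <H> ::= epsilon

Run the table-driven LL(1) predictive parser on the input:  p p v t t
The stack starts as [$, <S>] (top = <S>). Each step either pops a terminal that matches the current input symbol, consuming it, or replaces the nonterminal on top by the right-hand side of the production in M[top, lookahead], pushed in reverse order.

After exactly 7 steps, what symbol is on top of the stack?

<H>

     Stack            Input        Action
  1  $ <S>            p p v t t $  expand <S> ::= <G> t <H>
  2  $ <H> t <G>      p p v t t $  expand <G> ::= p p v t
  3  $ <H> t t v p p  p p v t t $  match p
  4  $ <H> t t v p    p v t t $    match p
  5  $ <H> t t v      v t t $      match v
  6  $ <H> t t        t t $        match t
  7  $ <H> t          t $          match t
Stack after step 7: $ <H> (top = <H>).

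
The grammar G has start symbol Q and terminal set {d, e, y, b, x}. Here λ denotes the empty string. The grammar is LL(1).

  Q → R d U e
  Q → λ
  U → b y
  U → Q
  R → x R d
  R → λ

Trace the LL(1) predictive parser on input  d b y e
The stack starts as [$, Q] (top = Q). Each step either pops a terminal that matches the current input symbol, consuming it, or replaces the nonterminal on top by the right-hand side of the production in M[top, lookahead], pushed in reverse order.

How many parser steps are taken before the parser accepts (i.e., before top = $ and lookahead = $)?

     Stack      Input      Action
  1  $ Q        d b y e $  expand Q → R d U e
  2  $ e U d R  d b y e $  expand R → λ
  3  $ e U d    d b y e $  match d
  4  $ e U      b y e $    expand U → b y
  5  $ e y b    b y e $    match b
  6  $ e y      y e $      match y
  7  $ e        e $        match e
Accept reached after 7 steps.

7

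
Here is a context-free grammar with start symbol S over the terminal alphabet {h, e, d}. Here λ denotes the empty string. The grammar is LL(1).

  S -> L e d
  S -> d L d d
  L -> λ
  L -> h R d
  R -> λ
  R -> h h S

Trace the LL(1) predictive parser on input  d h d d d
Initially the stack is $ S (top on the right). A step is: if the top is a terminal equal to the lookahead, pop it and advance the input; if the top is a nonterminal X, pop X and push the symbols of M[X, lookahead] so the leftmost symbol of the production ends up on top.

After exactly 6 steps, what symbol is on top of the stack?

d

     Stack        Input        Action
  1  $ S          d h d d d $  expand S -> d L d d
  2  $ d d L d    d h d d d $  match d
  3  $ d d L      h d d d $    expand L -> h R d
  4  $ d d d R h  h d d d $    match h
  5  $ d d d R    d d d $      expand R -> λ
  6  $ d d d      d d d $      match d
Stack after step 6: $ d d (top = d).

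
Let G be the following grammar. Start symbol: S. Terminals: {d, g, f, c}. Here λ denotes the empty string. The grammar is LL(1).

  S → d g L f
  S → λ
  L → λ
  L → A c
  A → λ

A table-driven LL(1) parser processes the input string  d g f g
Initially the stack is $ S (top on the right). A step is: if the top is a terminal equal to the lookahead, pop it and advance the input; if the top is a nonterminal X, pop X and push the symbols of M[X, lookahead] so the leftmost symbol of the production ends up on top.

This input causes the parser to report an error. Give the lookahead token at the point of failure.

step 1: stack=$ S  input=d g f g $  — expand S → d g L f
step 2: stack=$ f L g d  input=d g f g $  — match d
step 3: stack=$ f L g  input=g f g $  — match g
step 4: stack=$ f L  input=f g $  — expand L → λ
step 5: stack=$ f  input=f g $  — match f
step 6: stack=$  input=g $  — error: stack empty but input remains

g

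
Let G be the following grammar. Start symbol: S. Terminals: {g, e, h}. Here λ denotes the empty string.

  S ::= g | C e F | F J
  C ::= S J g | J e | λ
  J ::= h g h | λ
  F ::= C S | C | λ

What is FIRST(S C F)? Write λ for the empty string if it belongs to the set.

FIRST(J): from J::=h g h we get {h}; from J::=λ we get {λ}. So FIRST(J) = {λ, h}.
FIRST(S): from S::=g we get {g}; from S::=C e F we get {e, g, h}; from S::=F J we get {λ, e, g, h}. So FIRST(S) = {λ, e, g, h}.
FIRST(C): from C::=S J g we get {e, g, h}; from C::=J e we get {e, h}; from C::=λ we get {λ}. So FIRST(C) = {λ, e, g, h}.
FIRST(F): from F::=C S we get {λ, e, g, h}; from F::=C we get {λ, e, g, h}; from F::=λ we get {λ}. So FIRST(F) = {λ, e, g, h}.
FIRST(S C F): take FIRST of each symbol in turn, carrying on past any symbol whose FIRST contains λ; result {λ, e, g, h}.

{λ, e, g, h}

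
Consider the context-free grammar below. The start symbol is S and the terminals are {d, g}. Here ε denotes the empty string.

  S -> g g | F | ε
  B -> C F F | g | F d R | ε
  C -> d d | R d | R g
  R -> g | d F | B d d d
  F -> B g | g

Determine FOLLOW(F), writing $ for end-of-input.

{$, d, g}

FIRST(S) = {ε, d, g}  (via F)
FIRST(B) = {ε, d, g}  (via C F F, F d R)
FIRST(R) = {d, g}  (via B d d d)
FIRST(F) = {d, g}  (via B g)
FIRST(C) = {d, g}  (via R d, R g)
FOLLOW(S) includes $ since S is the start symbol.
FOLLOW(S): S appears on no right-hand side. Thus FOLLOW(S) = {$}.
FOLLOW(B): in R->B d d d, B is followed by d d d with FIRST {d}; in F->B g, B is followed by g with FIRST {g}. Thus FOLLOW(B) = {d, g}.
FOLLOW(C): in B->C F F, C is followed by F F with FIRST {d, g}. Thus FOLLOW(C) = {d, g}.
FOLLOW(R): in B->F d R, the suffix after R is empty, so FOLLOW(R) ⊇ FOLLOW(B) = {d, g}; in C->R d, R is followed by d with FIRST {d}; in C->R g, R is followed by g with FIRST {g}. Thus FOLLOW(R) = {d, g}.
FOLLOW(F): in S->F, the suffix after F is empty, so FOLLOW(F) ⊇ FOLLOW(S) = {$}; in B->C F F (occurrence 1), F is followed by F with FIRST {d, g}; in B->C F F (occurrence 2), the suffix after F is empty, so FOLLOW(F) ⊇ FOLLOW(B) = {d, g}; in B->F d R, F is followed by d R with FIRST {d}; in R->d F, the suffix after F is empty, so FOLLOW(F) ⊇ FOLLOW(R) = {d, g}. Thus FOLLOW(F) = {$, d, g}.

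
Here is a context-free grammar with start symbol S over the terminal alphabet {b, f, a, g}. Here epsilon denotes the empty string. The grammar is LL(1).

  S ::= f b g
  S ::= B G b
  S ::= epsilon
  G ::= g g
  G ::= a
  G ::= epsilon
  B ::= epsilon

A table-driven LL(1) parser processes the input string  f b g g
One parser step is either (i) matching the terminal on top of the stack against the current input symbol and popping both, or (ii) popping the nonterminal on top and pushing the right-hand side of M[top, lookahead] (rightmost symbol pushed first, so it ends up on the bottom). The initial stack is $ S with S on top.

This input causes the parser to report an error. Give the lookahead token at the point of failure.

step 1: stack=$ S  input=f b g g $  — expand S ::= f b g
step 2: stack=$ g b f  input=f b g g $  — match f
step 3: stack=$ g b  input=b g g $  — match b
step 4: stack=$ g  input=g g $  — match g
step 5: stack=$  input=g $  — error: stack empty but input remains

g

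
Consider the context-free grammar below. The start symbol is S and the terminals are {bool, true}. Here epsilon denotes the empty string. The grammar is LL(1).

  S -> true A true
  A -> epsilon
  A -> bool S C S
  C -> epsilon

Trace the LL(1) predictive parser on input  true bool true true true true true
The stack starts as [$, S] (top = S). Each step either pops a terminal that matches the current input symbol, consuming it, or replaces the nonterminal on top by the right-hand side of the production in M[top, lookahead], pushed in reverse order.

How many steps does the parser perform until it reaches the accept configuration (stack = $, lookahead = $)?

      Stack                   Input                                 Action
   1  $ S                     true bool true true true true true $  expand S -> true A true
   2  $ true A true           true bool true true true true true $  match true
   3  $ true A                bool true true true true true $       expand A -> bool S C S
   4  $ true S C S bool       bool true true true true true $       match bool
   5  $ true S C S            true true true true true $            expand S -> true A true
   6  $ true S C true A true  true true true true true $            match true
   7  $ true S C true A       true true true true $                 expand A -> epsilon
   8  $ true S C true         true true true true $                 match true
   9  $ true S C              true true true $                      expand C -> epsilon
  10  $ true S                true true true $                      expand S -> true A true
  11  $ true true A true      true true true $                      match true
  12  $ true true A           true true $                           expand A -> epsilon
  13  $ true true             true true $                           match true
  14  $ true                  true $                                match true
Accept reached after 14 steps.

14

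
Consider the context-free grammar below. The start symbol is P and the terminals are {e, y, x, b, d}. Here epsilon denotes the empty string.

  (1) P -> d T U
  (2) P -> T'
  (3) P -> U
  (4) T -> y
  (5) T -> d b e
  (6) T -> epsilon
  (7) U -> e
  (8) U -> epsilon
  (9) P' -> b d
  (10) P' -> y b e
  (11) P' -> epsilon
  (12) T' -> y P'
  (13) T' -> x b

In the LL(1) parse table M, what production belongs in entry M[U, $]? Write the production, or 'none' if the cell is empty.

U -> epsilon

FIRST(T): from T->y we get {y}; from T->d b e we get {d}; from T->epsilon we get {epsilon}. So FIRST(T) = {epsilon, d, y}.
FIRST(U): from U->e we get {e}; from U->epsilon we get {epsilon}. So FIRST(U) = {epsilon, e}.
FIRST(P'): from P'->b d we get {b}; from P'->y b e we get {y}; from P'->epsilon we get {epsilon}. So FIRST(P') = {epsilon, b, y}.
FIRST(T'): from T'->y P' we get {y}; from T'->x b we get {x}. So FIRST(T') = {x, y}.
FIRST(P): from P->d T U we get {d}; from P->T' we get {x, y}; from P->U we get {epsilon, e}. So FIRST(P) = {epsilon, d, e, x, y}.
FOLLOW(P) includes $ since P is the start symbol.
FOLLOW(P): P appears on no right-hand side. Thus FOLLOW(P) = {$}.
FOLLOW(U): in P->d T U, the suffix after U is empty, so FOLLOW(U) ⊇ FOLLOW(P) = {$}; in P->U, the suffix after U is empty, so FOLLOW(U) ⊇ FOLLOW(P) = {$}. Thus FOLLOW(U) = {$}.
For U -> e: FIRST(e) = {e}, so it goes in M[U, t] for t ∈ {e}.
For U -> epsilon: FIRST(epsilon) = {epsilon}, so it goes in M[U, t] for t ∈ {}; since epsilon ∈ FIRST, also for every t ∈ FOLLOW(U) = {$}.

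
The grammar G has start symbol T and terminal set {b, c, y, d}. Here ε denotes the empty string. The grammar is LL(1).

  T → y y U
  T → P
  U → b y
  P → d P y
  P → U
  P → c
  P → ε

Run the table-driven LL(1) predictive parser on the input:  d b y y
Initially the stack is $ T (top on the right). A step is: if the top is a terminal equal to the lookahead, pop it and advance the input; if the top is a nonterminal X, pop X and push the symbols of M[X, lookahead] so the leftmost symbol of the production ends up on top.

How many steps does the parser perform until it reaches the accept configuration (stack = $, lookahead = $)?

8

     Stack    Input      Action
  1  $ T      d b y y $  expand T → P
  2  $ P      d b y y $  expand P → d P y
  3  $ y P d  d b y y $  match d
  4  $ y P    b y y $    expand P → U
  5  $ y U    b y y $    expand U → b y
  6  $ y y b  b y y $    match b
  7  $ y y    y y $      match y
  8  $ y      y $        match y
Accept reached after 8 steps.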